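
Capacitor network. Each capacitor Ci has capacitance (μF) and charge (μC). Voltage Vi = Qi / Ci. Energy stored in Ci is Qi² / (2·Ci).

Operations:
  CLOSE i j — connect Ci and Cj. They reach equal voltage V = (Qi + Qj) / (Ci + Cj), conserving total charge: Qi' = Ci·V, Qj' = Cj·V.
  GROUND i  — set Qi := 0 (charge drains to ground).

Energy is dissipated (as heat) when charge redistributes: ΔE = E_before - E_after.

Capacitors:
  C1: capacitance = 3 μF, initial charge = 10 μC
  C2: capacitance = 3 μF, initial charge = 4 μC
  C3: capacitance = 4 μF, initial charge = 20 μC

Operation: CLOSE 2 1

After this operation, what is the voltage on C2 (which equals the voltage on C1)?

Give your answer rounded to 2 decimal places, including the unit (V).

Initial: C1(3μF, Q=10μC, V=3.33V), C2(3μF, Q=4μC, V=1.33V), C3(4μF, Q=20μC, V=5.00V)
Op 1: CLOSE 2-1: Q_total=14.00, C_total=6.00, V=2.33; Q2=7.00, Q1=7.00; dissipated=3.000

Answer: 2.33 V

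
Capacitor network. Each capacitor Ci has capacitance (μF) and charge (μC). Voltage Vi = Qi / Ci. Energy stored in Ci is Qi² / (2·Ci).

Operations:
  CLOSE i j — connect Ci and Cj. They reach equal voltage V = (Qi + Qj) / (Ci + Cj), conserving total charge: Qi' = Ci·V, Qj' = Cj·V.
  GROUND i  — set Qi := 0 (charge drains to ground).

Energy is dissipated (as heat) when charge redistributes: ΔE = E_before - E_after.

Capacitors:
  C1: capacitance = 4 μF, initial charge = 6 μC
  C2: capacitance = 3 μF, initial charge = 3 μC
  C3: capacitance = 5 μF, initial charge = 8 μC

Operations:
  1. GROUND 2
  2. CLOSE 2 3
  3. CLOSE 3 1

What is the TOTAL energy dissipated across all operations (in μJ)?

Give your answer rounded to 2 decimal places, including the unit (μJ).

Initial: C1(4μF, Q=6μC, V=1.50V), C2(3μF, Q=3μC, V=1.00V), C3(5μF, Q=8μC, V=1.60V)
Op 1: GROUND 2: Q2=0; energy lost=1.500
Op 2: CLOSE 2-3: Q_total=8.00, C_total=8.00, V=1.00; Q2=3.00, Q3=5.00; dissipated=2.400
Op 3: CLOSE 3-1: Q_total=11.00, C_total=9.00, V=1.22; Q3=6.11, Q1=4.89; dissipated=0.278
Total dissipated: 4.178 μJ

Answer: 4.18 μJ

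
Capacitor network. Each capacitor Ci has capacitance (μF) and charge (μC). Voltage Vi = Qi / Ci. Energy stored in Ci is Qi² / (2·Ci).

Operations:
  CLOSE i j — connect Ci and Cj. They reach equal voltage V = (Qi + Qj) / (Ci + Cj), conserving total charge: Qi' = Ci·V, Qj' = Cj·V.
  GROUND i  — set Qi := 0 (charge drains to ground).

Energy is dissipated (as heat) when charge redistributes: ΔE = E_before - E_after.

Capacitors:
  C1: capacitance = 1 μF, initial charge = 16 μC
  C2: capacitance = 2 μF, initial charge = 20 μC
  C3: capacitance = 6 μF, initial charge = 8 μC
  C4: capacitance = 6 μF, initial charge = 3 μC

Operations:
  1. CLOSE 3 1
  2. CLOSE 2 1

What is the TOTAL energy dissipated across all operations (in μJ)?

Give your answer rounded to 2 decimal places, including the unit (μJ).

Answer: 106.59 μJ

Derivation:
Initial: C1(1μF, Q=16μC, V=16.00V), C2(2μF, Q=20μC, V=10.00V), C3(6μF, Q=8μC, V=1.33V), C4(6μF, Q=3μC, V=0.50V)
Op 1: CLOSE 3-1: Q_total=24.00, C_total=7.00, V=3.43; Q3=20.57, Q1=3.43; dissipated=92.190
Op 2: CLOSE 2-1: Q_total=23.43, C_total=3.00, V=7.81; Q2=15.62, Q1=7.81; dissipated=14.395
Total dissipated: 106.585 μJ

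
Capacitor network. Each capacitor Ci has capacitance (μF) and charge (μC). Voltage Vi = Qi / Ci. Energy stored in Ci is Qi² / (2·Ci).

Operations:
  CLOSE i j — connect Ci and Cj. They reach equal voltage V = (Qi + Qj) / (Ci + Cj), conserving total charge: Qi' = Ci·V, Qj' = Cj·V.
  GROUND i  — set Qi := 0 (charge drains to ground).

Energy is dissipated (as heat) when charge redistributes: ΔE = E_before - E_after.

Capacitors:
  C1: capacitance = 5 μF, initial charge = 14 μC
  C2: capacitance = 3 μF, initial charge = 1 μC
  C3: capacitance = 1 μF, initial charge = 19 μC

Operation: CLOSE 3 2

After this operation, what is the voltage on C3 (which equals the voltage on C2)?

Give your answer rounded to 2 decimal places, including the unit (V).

Answer: 5.00 V

Derivation:
Initial: C1(5μF, Q=14μC, V=2.80V), C2(3μF, Q=1μC, V=0.33V), C3(1μF, Q=19μC, V=19.00V)
Op 1: CLOSE 3-2: Q_total=20.00, C_total=4.00, V=5.00; Q3=5.00, Q2=15.00; dissipated=130.667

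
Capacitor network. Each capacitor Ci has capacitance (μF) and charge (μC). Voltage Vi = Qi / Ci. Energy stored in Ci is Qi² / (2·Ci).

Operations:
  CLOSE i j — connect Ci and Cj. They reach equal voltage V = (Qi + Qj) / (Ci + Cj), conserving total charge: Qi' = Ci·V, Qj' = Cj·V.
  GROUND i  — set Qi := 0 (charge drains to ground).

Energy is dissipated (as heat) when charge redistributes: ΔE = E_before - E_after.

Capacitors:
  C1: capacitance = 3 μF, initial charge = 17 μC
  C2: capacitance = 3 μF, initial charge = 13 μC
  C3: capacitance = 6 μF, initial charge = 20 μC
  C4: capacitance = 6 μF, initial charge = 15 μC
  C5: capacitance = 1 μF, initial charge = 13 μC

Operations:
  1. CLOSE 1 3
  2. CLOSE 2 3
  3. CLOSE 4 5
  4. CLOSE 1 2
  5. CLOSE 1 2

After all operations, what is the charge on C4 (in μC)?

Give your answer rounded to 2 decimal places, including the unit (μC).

Initial: C1(3μF, Q=17μC, V=5.67V), C2(3μF, Q=13μC, V=4.33V), C3(6μF, Q=20μC, V=3.33V), C4(6μF, Q=15μC, V=2.50V), C5(1μF, Q=13μC, V=13.00V)
Op 1: CLOSE 1-3: Q_total=37.00, C_total=9.00, V=4.11; Q1=12.33, Q3=24.67; dissipated=5.444
Op 2: CLOSE 2-3: Q_total=37.67, C_total=9.00, V=4.19; Q2=12.56, Q3=25.11; dissipated=0.049
Op 3: CLOSE 4-5: Q_total=28.00, C_total=7.00, V=4.00; Q4=24.00, Q5=4.00; dissipated=47.250
Op 4: CLOSE 1-2: Q_total=24.89, C_total=6.00, V=4.15; Q1=12.44, Q2=12.44; dissipated=0.004
Op 5: CLOSE 1-2: Q_total=24.89, C_total=6.00, V=4.15; Q1=12.44, Q2=12.44; dissipated=0.000
Final charges: Q1=12.44, Q2=12.44, Q3=25.11, Q4=24.00, Q5=4.00

Answer: 24.00 μC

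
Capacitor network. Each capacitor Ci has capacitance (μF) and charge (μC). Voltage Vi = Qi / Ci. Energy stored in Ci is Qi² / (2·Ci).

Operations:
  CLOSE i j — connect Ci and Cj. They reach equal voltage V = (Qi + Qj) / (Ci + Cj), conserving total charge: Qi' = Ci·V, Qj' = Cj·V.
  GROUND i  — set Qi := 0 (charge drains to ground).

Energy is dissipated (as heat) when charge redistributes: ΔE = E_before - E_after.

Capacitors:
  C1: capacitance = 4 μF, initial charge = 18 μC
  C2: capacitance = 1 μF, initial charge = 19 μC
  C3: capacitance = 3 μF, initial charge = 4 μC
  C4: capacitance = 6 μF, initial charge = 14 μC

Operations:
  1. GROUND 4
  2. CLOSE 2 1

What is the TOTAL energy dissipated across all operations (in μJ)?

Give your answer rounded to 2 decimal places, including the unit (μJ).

Answer: 100.43 μJ

Derivation:
Initial: C1(4μF, Q=18μC, V=4.50V), C2(1μF, Q=19μC, V=19.00V), C3(3μF, Q=4μC, V=1.33V), C4(6μF, Q=14μC, V=2.33V)
Op 1: GROUND 4: Q4=0; energy lost=16.333
Op 2: CLOSE 2-1: Q_total=37.00, C_total=5.00, V=7.40; Q2=7.40, Q1=29.60; dissipated=84.100
Total dissipated: 100.433 μJ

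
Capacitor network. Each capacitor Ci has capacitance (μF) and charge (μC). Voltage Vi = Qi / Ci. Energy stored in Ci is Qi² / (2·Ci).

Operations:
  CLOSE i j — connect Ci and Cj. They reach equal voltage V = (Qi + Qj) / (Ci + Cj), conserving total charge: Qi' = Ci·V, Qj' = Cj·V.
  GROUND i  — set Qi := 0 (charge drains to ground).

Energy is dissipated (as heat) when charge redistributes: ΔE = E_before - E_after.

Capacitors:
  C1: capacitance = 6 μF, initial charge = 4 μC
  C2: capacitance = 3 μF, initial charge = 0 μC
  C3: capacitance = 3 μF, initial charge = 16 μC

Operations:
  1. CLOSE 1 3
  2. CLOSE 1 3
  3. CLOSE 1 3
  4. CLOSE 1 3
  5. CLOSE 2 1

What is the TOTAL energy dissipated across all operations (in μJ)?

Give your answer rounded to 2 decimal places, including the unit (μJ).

Answer: 26.72 μJ

Derivation:
Initial: C1(6μF, Q=4μC, V=0.67V), C2(3μF, Q=0μC, V=0.00V), C3(3μF, Q=16μC, V=5.33V)
Op 1: CLOSE 1-3: Q_total=20.00, C_total=9.00, V=2.22; Q1=13.33, Q3=6.67; dissipated=21.778
Op 2: CLOSE 1-3: Q_total=20.00, C_total=9.00, V=2.22; Q1=13.33, Q3=6.67; dissipated=0.000
Op 3: CLOSE 1-3: Q_total=20.00, C_total=9.00, V=2.22; Q1=13.33, Q3=6.67; dissipated=0.000
Op 4: CLOSE 1-3: Q_total=20.00, C_total=9.00, V=2.22; Q1=13.33, Q3=6.67; dissipated=0.000
Op 5: CLOSE 2-1: Q_total=13.33, C_total=9.00, V=1.48; Q2=4.44, Q1=8.89; dissipated=4.938
Total dissipated: 26.716 μJ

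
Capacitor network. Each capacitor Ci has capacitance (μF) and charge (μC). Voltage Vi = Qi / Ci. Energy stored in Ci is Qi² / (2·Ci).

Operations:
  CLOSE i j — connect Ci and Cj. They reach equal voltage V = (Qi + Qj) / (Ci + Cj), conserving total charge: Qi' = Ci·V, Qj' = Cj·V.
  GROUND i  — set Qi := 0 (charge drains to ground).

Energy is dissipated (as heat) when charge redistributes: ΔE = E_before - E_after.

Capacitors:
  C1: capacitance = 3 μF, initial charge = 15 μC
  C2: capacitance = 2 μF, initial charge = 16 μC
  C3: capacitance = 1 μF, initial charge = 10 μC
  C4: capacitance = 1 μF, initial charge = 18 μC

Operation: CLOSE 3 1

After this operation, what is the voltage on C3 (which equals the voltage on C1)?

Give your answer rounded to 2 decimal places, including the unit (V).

Answer: 6.25 V

Derivation:
Initial: C1(3μF, Q=15μC, V=5.00V), C2(2μF, Q=16μC, V=8.00V), C3(1μF, Q=10μC, V=10.00V), C4(1μF, Q=18μC, V=18.00V)
Op 1: CLOSE 3-1: Q_total=25.00, C_total=4.00, V=6.25; Q3=6.25, Q1=18.75; dissipated=9.375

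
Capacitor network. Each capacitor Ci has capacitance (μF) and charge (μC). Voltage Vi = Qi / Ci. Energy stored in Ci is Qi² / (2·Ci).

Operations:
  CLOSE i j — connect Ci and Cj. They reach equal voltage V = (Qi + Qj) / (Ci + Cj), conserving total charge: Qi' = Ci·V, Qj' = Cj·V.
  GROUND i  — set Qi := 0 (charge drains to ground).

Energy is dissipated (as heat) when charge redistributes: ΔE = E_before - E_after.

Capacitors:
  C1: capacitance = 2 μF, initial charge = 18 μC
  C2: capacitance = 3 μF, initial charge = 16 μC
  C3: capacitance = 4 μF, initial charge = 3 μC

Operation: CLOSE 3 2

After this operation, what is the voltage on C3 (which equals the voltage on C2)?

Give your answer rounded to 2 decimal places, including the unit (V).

Initial: C1(2μF, Q=18μC, V=9.00V), C2(3μF, Q=16μC, V=5.33V), C3(4μF, Q=3μC, V=0.75V)
Op 1: CLOSE 3-2: Q_total=19.00, C_total=7.00, V=2.71; Q3=10.86, Q2=8.14; dissipated=18.006

Answer: 2.71 V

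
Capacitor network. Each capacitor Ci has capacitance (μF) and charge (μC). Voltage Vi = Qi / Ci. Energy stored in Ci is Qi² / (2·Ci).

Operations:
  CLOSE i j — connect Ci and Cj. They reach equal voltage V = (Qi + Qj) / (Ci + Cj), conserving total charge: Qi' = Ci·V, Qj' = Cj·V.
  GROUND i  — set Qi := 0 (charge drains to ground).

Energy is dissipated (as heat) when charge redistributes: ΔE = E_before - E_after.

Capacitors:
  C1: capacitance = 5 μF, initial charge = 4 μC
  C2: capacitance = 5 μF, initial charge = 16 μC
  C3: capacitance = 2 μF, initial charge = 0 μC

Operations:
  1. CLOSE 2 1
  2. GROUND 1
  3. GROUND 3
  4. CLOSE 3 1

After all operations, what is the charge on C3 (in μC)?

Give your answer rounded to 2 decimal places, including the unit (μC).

Answer: 0.00 μC

Derivation:
Initial: C1(5μF, Q=4μC, V=0.80V), C2(5μF, Q=16μC, V=3.20V), C3(2μF, Q=0μC, V=0.00V)
Op 1: CLOSE 2-1: Q_total=20.00, C_total=10.00, V=2.00; Q2=10.00, Q1=10.00; dissipated=7.200
Op 2: GROUND 1: Q1=0; energy lost=10.000
Op 3: GROUND 3: Q3=0; energy lost=0.000
Op 4: CLOSE 3-1: Q_total=0.00, C_total=7.00, V=0.00; Q3=0.00, Q1=0.00; dissipated=0.000
Final charges: Q1=0.00, Q2=10.00, Q3=0.00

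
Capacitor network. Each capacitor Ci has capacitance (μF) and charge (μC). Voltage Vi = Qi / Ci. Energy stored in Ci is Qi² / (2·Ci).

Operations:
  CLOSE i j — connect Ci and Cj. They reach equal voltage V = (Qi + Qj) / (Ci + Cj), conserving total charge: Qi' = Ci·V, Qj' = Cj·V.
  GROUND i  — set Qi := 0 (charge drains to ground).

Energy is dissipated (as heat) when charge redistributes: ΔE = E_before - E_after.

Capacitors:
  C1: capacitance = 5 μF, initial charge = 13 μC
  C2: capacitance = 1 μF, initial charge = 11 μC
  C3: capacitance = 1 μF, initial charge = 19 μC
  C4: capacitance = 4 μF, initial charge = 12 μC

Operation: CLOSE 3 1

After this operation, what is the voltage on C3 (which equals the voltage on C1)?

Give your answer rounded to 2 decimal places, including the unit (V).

Answer: 5.33 V

Derivation:
Initial: C1(5μF, Q=13μC, V=2.60V), C2(1μF, Q=11μC, V=11.00V), C3(1μF, Q=19μC, V=19.00V), C4(4μF, Q=12μC, V=3.00V)
Op 1: CLOSE 3-1: Q_total=32.00, C_total=6.00, V=5.33; Q3=5.33, Q1=26.67; dissipated=112.067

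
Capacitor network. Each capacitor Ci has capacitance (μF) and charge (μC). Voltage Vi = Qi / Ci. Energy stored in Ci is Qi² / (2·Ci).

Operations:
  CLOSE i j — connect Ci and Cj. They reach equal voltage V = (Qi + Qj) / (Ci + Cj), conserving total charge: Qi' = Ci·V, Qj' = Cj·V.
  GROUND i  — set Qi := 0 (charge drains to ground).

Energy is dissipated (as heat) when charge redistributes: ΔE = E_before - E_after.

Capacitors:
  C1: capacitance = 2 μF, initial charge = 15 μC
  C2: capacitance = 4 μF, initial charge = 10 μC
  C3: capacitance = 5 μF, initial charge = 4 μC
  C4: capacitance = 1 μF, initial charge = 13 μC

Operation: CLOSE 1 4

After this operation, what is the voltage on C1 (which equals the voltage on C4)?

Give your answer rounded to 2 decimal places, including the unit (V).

Answer: 9.33 V

Derivation:
Initial: C1(2μF, Q=15μC, V=7.50V), C2(4μF, Q=10μC, V=2.50V), C3(5μF, Q=4μC, V=0.80V), C4(1μF, Q=13μC, V=13.00V)
Op 1: CLOSE 1-4: Q_total=28.00, C_total=3.00, V=9.33; Q1=18.67, Q4=9.33; dissipated=10.083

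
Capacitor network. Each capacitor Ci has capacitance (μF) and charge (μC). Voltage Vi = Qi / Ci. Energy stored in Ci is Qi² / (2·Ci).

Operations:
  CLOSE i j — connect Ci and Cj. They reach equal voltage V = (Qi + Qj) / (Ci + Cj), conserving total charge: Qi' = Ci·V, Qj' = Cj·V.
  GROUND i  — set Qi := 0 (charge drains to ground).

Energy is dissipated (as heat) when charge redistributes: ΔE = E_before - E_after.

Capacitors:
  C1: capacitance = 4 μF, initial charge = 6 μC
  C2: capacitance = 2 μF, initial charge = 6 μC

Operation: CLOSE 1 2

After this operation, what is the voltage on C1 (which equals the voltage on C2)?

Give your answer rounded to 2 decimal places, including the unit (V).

Answer: 2.00 V

Derivation:
Initial: C1(4μF, Q=6μC, V=1.50V), C2(2μF, Q=6μC, V=3.00V)
Op 1: CLOSE 1-2: Q_total=12.00, C_total=6.00, V=2.00; Q1=8.00, Q2=4.00; dissipated=1.500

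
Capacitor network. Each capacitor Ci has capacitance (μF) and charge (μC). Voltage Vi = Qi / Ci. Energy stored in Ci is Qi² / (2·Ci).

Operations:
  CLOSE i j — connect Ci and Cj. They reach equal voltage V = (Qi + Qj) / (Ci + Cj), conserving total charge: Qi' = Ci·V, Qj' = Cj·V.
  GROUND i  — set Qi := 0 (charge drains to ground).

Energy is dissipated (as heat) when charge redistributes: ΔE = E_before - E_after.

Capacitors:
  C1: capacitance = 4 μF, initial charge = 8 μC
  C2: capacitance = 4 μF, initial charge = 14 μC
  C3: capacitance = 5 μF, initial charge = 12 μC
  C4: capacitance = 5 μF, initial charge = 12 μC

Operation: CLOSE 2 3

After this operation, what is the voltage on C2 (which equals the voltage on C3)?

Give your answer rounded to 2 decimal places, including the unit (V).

Answer: 2.89 V

Derivation:
Initial: C1(4μF, Q=8μC, V=2.00V), C2(4μF, Q=14μC, V=3.50V), C3(5μF, Q=12μC, V=2.40V), C4(5μF, Q=12μC, V=2.40V)
Op 1: CLOSE 2-3: Q_total=26.00, C_total=9.00, V=2.89; Q2=11.56, Q3=14.44; dissipated=1.344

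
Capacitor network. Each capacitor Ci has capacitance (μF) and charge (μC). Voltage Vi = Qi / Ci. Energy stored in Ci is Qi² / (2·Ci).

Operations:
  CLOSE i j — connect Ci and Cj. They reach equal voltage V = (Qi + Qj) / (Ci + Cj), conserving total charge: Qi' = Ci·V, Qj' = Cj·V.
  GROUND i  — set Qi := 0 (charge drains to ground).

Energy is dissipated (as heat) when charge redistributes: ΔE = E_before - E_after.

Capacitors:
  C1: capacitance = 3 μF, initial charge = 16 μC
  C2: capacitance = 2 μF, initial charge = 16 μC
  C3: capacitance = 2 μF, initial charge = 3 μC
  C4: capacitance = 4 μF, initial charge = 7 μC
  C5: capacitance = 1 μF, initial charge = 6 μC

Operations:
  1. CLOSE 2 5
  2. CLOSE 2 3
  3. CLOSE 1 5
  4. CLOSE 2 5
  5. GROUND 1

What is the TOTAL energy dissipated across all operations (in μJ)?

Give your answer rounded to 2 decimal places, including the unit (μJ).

Initial: C1(3μF, Q=16μC, V=5.33V), C2(2μF, Q=16μC, V=8.00V), C3(2μF, Q=3μC, V=1.50V), C4(4μF, Q=7μC, V=1.75V), C5(1μF, Q=6μC, V=6.00V)
Op 1: CLOSE 2-5: Q_total=22.00, C_total=3.00, V=7.33; Q2=14.67, Q5=7.33; dissipated=1.333
Op 2: CLOSE 2-3: Q_total=17.67, C_total=4.00, V=4.42; Q2=8.83, Q3=8.83; dissipated=17.014
Op 3: CLOSE 1-5: Q_total=23.33, C_total=4.00, V=5.83; Q1=17.50, Q5=5.83; dissipated=1.500
Op 4: CLOSE 2-5: Q_total=14.67, C_total=3.00, V=4.89; Q2=9.78, Q5=4.89; dissipated=0.669
Op 5: GROUND 1: Q1=0; energy lost=51.042
Total dissipated: 71.558 μJ

Answer: 71.56 μJ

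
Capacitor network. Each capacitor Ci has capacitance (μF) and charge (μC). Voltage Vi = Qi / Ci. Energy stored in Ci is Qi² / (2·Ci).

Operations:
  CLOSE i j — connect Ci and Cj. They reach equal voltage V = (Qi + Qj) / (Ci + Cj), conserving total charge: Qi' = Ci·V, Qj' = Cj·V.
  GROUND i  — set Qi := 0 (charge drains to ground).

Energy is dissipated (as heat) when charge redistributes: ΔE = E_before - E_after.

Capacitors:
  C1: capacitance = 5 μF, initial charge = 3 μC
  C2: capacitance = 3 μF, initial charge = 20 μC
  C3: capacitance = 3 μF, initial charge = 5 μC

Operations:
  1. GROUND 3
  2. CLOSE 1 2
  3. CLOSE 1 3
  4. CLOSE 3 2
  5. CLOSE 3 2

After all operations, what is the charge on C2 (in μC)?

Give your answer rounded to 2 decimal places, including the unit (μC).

Answer: 7.01 μC

Derivation:
Initial: C1(5μF, Q=3μC, V=0.60V), C2(3μF, Q=20μC, V=6.67V), C3(3μF, Q=5μC, V=1.67V)
Op 1: GROUND 3: Q3=0; energy lost=4.167
Op 2: CLOSE 1-2: Q_total=23.00, C_total=8.00, V=2.88; Q1=14.38, Q2=8.62; dissipated=34.504
Op 3: CLOSE 1-3: Q_total=14.38, C_total=8.00, V=1.80; Q1=8.98, Q3=5.39; dissipated=7.749
Op 4: CLOSE 3-2: Q_total=14.02, C_total=6.00, V=2.34; Q3=7.01, Q2=7.01; dissipated=0.872
Op 5: CLOSE 3-2: Q_total=14.02, C_total=6.00, V=2.34; Q3=7.01, Q2=7.01; dissipated=0.000
Final charges: Q1=8.98, Q2=7.01, Q3=7.01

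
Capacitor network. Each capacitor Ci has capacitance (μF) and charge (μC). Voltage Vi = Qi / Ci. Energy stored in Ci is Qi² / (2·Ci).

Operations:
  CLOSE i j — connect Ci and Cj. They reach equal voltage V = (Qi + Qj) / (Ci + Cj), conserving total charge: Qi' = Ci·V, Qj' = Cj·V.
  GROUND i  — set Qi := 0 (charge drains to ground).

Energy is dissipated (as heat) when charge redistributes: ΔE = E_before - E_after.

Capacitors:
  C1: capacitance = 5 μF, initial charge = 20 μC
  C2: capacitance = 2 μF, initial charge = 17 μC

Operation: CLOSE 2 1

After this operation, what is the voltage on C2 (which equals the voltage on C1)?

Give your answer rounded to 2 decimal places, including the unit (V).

Initial: C1(5μF, Q=20μC, V=4.00V), C2(2μF, Q=17μC, V=8.50V)
Op 1: CLOSE 2-1: Q_total=37.00, C_total=7.00, V=5.29; Q2=10.57, Q1=26.43; dissipated=14.464

Answer: 5.29 V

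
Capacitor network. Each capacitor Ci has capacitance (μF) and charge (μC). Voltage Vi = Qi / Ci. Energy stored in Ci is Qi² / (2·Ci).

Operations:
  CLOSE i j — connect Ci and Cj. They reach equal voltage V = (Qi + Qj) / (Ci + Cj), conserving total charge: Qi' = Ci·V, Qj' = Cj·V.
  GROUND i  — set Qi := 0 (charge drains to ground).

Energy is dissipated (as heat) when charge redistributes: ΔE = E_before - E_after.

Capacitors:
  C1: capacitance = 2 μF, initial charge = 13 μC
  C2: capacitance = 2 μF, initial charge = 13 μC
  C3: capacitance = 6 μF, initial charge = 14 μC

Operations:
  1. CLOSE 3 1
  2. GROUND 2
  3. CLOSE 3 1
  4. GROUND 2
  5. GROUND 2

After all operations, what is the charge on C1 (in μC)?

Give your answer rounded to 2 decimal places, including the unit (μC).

Initial: C1(2μF, Q=13μC, V=6.50V), C2(2μF, Q=13μC, V=6.50V), C3(6μF, Q=14μC, V=2.33V)
Op 1: CLOSE 3-1: Q_total=27.00, C_total=8.00, V=3.38; Q3=20.25, Q1=6.75; dissipated=13.021
Op 2: GROUND 2: Q2=0; energy lost=42.250
Op 3: CLOSE 3-1: Q_total=27.00, C_total=8.00, V=3.38; Q3=20.25, Q1=6.75; dissipated=0.000
Op 4: GROUND 2: Q2=0; energy lost=0.000
Op 5: GROUND 2: Q2=0; energy lost=0.000
Final charges: Q1=6.75, Q2=0.00, Q3=20.25

Answer: 6.75 μC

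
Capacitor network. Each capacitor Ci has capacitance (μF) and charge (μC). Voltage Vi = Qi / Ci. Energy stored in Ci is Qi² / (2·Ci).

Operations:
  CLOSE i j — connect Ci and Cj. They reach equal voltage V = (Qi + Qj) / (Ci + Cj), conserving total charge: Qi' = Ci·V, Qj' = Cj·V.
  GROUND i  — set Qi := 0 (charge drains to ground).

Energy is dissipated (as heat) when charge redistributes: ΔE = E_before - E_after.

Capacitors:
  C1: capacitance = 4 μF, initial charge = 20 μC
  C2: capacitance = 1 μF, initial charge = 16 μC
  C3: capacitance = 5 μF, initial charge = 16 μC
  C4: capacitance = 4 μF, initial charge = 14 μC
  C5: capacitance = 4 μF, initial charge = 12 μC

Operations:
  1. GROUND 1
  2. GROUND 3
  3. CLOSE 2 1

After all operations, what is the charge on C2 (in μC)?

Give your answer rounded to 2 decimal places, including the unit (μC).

Answer: 3.20 μC

Derivation:
Initial: C1(4μF, Q=20μC, V=5.00V), C2(1μF, Q=16μC, V=16.00V), C3(5μF, Q=16μC, V=3.20V), C4(4μF, Q=14μC, V=3.50V), C5(4μF, Q=12μC, V=3.00V)
Op 1: GROUND 1: Q1=0; energy lost=50.000
Op 2: GROUND 3: Q3=0; energy lost=25.600
Op 3: CLOSE 2-1: Q_total=16.00, C_total=5.00, V=3.20; Q2=3.20, Q1=12.80; dissipated=102.400
Final charges: Q1=12.80, Q2=3.20, Q3=0.00, Q4=14.00, Q5=12.00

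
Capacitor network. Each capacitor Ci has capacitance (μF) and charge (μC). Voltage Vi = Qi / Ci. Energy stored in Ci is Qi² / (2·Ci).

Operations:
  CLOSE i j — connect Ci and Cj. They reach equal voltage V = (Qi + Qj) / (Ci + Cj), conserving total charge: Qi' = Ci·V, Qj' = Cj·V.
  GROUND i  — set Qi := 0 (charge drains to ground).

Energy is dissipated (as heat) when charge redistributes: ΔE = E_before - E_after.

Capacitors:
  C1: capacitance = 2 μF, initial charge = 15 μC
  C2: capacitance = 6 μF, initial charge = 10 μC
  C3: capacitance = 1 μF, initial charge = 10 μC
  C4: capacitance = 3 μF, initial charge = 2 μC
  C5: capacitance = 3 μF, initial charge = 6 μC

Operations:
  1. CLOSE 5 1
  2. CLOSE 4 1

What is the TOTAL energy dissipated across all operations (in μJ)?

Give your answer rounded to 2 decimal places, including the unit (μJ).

Initial: C1(2μF, Q=15μC, V=7.50V), C2(6μF, Q=10μC, V=1.67V), C3(1μF, Q=10μC, V=10.00V), C4(3μF, Q=2μC, V=0.67V), C5(3μF, Q=6μC, V=2.00V)
Op 1: CLOSE 5-1: Q_total=21.00, C_total=5.00, V=4.20; Q5=12.60, Q1=8.40; dissipated=18.150
Op 2: CLOSE 4-1: Q_total=10.40, C_total=5.00, V=2.08; Q4=6.24, Q1=4.16; dissipated=7.491
Total dissipated: 25.641 μJ

Answer: 25.64 μJ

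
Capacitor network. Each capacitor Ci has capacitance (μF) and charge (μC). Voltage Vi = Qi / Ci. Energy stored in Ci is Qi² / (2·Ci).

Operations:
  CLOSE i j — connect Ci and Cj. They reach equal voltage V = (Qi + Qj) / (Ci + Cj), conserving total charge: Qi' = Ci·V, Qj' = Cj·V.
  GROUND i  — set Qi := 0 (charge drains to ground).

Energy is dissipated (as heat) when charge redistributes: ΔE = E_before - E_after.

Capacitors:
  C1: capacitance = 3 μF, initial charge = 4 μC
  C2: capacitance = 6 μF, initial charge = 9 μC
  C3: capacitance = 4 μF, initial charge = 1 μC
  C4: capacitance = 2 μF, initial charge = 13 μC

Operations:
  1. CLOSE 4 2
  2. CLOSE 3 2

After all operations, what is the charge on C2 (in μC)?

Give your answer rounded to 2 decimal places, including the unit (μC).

Answer: 10.50 μC

Derivation:
Initial: C1(3μF, Q=4μC, V=1.33V), C2(6μF, Q=9μC, V=1.50V), C3(4μF, Q=1μC, V=0.25V), C4(2μF, Q=13μC, V=6.50V)
Op 1: CLOSE 4-2: Q_total=22.00, C_total=8.00, V=2.75; Q4=5.50, Q2=16.50; dissipated=18.750
Op 2: CLOSE 3-2: Q_total=17.50, C_total=10.00, V=1.75; Q3=7.00, Q2=10.50; dissipated=7.500
Final charges: Q1=4.00, Q2=10.50, Q3=7.00, Q4=5.50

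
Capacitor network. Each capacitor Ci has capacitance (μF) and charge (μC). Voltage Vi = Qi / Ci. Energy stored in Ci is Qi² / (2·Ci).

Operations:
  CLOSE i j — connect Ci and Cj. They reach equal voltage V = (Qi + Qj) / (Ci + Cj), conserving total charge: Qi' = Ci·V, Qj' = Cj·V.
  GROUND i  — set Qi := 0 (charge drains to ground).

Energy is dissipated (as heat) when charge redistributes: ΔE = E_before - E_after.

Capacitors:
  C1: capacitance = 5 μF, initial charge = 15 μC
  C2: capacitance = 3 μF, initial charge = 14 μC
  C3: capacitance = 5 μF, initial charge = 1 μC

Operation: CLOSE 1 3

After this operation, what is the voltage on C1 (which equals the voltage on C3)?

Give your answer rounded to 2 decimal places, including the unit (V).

Answer: 1.60 V

Derivation:
Initial: C1(5μF, Q=15μC, V=3.00V), C2(3μF, Q=14μC, V=4.67V), C3(5μF, Q=1μC, V=0.20V)
Op 1: CLOSE 1-3: Q_total=16.00, C_total=10.00, V=1.60; Q1=8.00, Q3=8.00; dissipated=9.800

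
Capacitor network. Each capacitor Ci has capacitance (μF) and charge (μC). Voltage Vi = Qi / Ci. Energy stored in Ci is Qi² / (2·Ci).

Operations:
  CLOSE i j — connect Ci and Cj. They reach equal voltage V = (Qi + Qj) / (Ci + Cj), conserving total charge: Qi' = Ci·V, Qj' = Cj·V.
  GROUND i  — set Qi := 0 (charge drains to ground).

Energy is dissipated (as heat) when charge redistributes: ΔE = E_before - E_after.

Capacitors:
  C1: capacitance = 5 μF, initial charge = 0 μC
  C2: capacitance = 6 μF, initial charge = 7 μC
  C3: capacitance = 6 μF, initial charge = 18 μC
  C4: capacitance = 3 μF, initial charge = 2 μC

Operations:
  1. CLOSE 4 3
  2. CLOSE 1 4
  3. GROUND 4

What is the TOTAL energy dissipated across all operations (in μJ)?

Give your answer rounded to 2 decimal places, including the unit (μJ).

Initial: C1(5μF, Q=0μC, V=0.00V), C2(6μF, Q=7μC, V=1.17V), C3(6μF, Q=18μC, V=3.00V), C4(3μF, Q=2μC, V=0.67V)
Op 1: CLOSE 4-3: Q_total=20.00, C_total=9.00, V=2.22; Q4=6.67, Q3=13.33; dissipated=5.444
Op 2: CLOSE 1-4: Q_total=6.67, C_total=8.00, V=0.83; Q1=4.17, Q4=2.50; dissipated=4.630
Op 3: GROUND 4: Q4=0; energy lost=1.042
Total dissipated: 11.116 μJ

Answer: 11.12 μJ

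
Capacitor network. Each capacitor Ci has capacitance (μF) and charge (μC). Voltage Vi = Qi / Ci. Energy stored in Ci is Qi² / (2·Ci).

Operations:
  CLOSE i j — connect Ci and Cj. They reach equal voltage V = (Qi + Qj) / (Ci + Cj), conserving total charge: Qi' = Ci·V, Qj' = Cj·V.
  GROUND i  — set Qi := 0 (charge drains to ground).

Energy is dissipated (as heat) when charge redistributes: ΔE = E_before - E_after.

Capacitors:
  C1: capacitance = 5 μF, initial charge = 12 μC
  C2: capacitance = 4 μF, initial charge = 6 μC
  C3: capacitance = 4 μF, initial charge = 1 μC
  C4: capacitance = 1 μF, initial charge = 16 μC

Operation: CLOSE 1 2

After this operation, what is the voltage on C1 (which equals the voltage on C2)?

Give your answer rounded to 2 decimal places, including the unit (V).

Initial: C1(5μF, Q=12μC, V=2.40V), C2(4μF, Q=6μC, V=1.50V), C3(4μF, Q=1μC, V=0.25V), C4(1μF, Q=16μC, V=16.00V)
Op 1: CLOSE 1-2: Q_total=18.00, C_total=9.00, V=2.00; Q1=10.00, Q2=8.00; dissipated=0.900

Answer: 2.00 V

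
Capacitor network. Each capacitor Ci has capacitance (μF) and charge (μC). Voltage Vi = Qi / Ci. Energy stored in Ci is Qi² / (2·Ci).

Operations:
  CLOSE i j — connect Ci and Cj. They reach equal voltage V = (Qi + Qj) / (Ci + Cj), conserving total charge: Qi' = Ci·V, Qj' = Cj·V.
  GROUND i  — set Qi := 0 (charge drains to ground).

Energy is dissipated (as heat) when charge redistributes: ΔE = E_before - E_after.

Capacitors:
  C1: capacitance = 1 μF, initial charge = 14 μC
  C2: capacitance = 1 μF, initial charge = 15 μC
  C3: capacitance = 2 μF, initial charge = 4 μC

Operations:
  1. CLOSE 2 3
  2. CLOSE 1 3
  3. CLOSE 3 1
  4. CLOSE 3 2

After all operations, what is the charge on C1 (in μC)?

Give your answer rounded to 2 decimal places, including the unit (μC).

Initial: C1(1μF, Q=14μC, V=14.00V), C2(1μF, Q=15μC, V=15.00V), C3(2μF, Q=4μC, V=2.00V)
Op 1: CLOSE 2-3: Q_total=19.00, C_total=3.00, V=6.33; Q2=6.33, Q3=12.67; dissipated=56.333
Op 2: CLOSE 1-3: Q_total=26.67, C_total=3.00, V=8.89; Q1=8.89, Q3=17.78; dissipated=19.593
Op 3: CLOSE 3-1: Q_total=26.67, C_total=3.00, V=8.89; Q3=17.78, Q1=8.89; dissipated=0.000
Op 4: CLOSE 3-2: Q_total=24.11, C_total=3.00, V=8.04; Q3=16.07, Q2=8.04; dissipated=2.177
Final charges: Q1=8.89, Q2=8.04, Q3=16.07

Answer: 8.89 μC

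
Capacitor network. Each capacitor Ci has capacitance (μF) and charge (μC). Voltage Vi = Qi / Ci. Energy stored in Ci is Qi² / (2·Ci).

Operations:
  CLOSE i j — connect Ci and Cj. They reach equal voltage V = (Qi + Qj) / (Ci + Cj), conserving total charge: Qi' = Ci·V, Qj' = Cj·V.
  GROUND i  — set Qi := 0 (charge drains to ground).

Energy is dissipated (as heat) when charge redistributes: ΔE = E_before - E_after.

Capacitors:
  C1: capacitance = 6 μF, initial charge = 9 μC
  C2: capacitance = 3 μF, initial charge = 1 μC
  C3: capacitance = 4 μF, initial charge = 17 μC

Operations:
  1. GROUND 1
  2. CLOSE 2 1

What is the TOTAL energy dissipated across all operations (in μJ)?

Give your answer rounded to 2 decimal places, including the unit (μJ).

Answer: 6.86 μJ

Derivation:
Initial: C1(6μF, Q=9μC, V=1.50V), C2(3μF, Q=1μC, V=0.33V), C3(4μF, Q=17μC, V=4.25V)
Op 1: GROUND 1: Q1=0; energy lost=6.750
Op 2: CLOSE 2-1: Q_total=1.00, C_total=9.00, V=0.11; Q2=0.33, Q1=0.67; dissipated=0.111
Total dissipated: 6.861 μJ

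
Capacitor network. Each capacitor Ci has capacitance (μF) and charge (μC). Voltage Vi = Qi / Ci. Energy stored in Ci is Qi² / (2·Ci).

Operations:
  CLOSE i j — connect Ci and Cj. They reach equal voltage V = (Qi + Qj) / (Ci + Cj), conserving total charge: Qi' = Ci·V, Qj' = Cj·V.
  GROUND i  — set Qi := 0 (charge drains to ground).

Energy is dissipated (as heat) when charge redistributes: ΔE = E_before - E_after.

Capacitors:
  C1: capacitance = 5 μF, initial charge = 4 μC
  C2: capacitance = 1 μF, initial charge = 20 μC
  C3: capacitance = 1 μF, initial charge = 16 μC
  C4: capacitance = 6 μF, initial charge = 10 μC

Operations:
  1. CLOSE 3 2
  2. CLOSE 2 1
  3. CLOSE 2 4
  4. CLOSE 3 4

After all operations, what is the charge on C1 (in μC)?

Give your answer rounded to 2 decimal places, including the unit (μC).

Initial: C1(5μF, Q=4μC, V=0.80V), C2(1μF, Q=20μC, V=20.00V), C3(1μF, Q=16μC, V=16.00V), C4(6μF, Q=10μC, V=1.67V)
Op 1: CLOSE 3-2: Q_total=36.00, C_total=2.00, V=18.00; Q3=18.00, Q2=18.00; dissipated=4.000
Op 2: CLOSE 2-1: Q_total=22.00, C_total=6.00, V=3.67; Q2=3.67, Q1=18.33; dissipated=123.267
Op 3: CLOSE 2-4: Q_total=13.67, C_total=7.00, V=1.95; Q2=1.95, Q4=11.71; dissipated=1.714
Op 4: CLOSE 3-4: Q_total=29.71, C_total=7.00, V=4.24; Q3=4.24, Q4=25.47; dissipated=110.368
Final charges: Q1=18.33, Q2=1.95, Q3=4.24, Q4=25.47

Answer: 18.33 μC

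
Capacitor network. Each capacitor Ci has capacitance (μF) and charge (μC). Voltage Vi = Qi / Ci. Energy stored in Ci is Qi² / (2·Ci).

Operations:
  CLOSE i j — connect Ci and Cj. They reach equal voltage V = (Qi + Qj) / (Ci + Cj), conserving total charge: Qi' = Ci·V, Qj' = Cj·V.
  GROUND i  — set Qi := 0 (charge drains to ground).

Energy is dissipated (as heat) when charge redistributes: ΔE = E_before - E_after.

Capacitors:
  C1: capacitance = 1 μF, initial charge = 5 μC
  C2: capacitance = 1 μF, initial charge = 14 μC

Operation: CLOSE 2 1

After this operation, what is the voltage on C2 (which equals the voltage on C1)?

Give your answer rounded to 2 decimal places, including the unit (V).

Answer: 9.50 V

Derivation:
Initial: C1(1μF, Q=5μC, V=5.00V), C2(1μF, Q=14μC, V=14.00V)
Op 1: CLOSE 2-1: Q_total=19.00, C_total=2.00, V=9.50; Q2=9.50, Q1=9.50; dissipated=20.250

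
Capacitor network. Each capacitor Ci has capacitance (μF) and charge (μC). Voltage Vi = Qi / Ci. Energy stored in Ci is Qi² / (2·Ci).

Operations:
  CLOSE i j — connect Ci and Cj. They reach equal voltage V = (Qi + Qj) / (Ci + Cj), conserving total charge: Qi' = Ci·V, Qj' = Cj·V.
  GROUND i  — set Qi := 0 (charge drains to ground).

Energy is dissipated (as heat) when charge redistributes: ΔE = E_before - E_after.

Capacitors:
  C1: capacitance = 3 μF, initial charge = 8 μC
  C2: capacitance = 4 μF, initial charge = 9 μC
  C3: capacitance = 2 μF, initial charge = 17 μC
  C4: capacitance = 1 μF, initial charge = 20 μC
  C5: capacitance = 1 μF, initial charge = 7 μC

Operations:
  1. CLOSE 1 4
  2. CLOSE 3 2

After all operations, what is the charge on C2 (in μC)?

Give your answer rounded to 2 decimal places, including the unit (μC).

Initial: C1(3μF, Q=8μC, V=2.67V), C2(4μF, Q=9μC, V=2.25V), C3(2μF, Q=17μC, V=8.50V), C4(1μF, Q=20μC, V=20.00V), C5(1μF, Q=7μC, V=7.00V)
Op 1: CLOSE 1-4: Q_total=28.00, C_total=4.00, V=7.00; Q1=21.00, Q4=7.00; dissipated=112.667
Op 2: CLOSE 3-2: Q_total=26.00, C_total=6.00, V=4.33; Q3=8.67, Q2=17.33; dissipated=26.042
Final charges: Q1=21.00, Q2=17.33, Q3=8.67, Q4=7.00, Q5=7.00

Answer: 17.33 μC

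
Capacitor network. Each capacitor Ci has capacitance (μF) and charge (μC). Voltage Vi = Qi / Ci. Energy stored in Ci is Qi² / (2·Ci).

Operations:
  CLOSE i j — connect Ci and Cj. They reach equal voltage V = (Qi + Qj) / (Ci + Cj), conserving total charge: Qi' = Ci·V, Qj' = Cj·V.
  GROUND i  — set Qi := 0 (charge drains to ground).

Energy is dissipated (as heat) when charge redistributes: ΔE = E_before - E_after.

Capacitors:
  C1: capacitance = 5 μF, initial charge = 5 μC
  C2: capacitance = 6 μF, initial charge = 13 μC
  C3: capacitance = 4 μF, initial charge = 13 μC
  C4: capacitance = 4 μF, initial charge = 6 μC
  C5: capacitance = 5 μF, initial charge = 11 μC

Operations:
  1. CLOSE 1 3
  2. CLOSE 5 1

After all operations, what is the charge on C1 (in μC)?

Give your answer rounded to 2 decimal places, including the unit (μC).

Initial: C1(5μF, Q=5μC, V=1.00V), C2(6μF, Q=13μC, V=2.17V), C3(4μF, Q=13μC, V=3.25V), C4(4μF, Q=6μC, V=1.50V), C5(5μF, Q=11μC, V=2.20V)
Op 1: CLOSE 1-3: Q_total=18.00, C_total=9.00, V=2.00; Q1=10.00, Q3=8.00; dissipated=5.625
Op 2: CLOSE 5-1: Q_total=21.00, C_total=10.00, V=2.10; Q5=10.50, Q1=10.50; dissipated=0.050
Final charges: Q1=10.50, Q2=13.00, Q3=8.00, Q4=6.00, Q5=10.50

Answer: 10.50 μC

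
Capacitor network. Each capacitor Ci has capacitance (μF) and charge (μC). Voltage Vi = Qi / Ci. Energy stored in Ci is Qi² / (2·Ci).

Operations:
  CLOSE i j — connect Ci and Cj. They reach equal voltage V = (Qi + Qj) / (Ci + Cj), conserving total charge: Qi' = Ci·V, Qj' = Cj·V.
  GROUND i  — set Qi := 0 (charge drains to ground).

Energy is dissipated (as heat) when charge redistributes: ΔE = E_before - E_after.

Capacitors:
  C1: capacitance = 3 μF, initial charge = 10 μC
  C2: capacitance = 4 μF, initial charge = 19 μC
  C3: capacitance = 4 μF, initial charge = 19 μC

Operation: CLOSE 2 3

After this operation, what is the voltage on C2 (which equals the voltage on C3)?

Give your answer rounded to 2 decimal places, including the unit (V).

Initial: C1(3μF, Q=10μC, V=3.33V), C2(4μF, Q=19μC, V=4.75V), C3(4μF, Q=19μC, V=4.75V)
Op 1: CLOSE 2-3: Q_total=38.00, C_total=8.00, V=4.75; Q2=19.00, Q3=19.00; dissipated=0.000

Answer: 4.75 V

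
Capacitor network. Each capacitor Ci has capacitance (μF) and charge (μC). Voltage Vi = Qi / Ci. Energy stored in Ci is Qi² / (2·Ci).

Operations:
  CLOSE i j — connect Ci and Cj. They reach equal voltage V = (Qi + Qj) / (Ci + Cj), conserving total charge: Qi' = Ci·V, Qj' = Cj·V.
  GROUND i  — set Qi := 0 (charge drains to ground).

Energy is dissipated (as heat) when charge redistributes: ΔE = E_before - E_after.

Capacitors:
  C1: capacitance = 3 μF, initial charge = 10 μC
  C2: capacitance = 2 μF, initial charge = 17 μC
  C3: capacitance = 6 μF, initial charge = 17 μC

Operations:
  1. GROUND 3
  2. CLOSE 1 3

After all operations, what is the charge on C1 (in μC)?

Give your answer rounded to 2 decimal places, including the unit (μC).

Initial: C1(3μF, Q=10μC, V=3.33V), C2(2μF, Q=17μC, V=8.50V), C3(6μF, Q=17μC, V=2.83V)
Op 1: GROUND 3: Q3=0; energy lost=24.083
Op 2: CLOSE 1-3: Q_total=10.00, C_total=9.00, V=1.11; Q1=3.33, Q3=6.67; dissipated=11.111
Final charges: Q1=3.33, Q2=17.00, Q3=6.67

Answer: 3.33 μC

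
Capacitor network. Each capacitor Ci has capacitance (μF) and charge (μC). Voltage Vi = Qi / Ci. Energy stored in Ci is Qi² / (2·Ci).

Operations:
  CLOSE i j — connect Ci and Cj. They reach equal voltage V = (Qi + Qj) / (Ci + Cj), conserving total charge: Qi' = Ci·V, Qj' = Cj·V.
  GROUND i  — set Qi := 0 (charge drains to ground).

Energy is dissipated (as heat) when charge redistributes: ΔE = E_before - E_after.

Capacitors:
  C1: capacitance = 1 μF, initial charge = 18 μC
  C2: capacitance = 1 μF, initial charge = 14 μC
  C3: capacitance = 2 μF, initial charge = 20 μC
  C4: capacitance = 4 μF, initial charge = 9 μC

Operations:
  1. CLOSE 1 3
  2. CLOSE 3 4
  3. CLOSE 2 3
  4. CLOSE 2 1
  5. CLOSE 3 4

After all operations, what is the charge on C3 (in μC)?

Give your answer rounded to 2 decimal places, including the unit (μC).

Initial: C1(1μF, Q=18μC, V=18.00V), C2(1μF, Q=14μC, V=14.00V), C3(2μF, Q=20μC, V=10.00V), C4(4μF, Q=9μC, V=2.25V)
Op 1: CLOSE 1-3: Q_total=38.00, C_total=3.00, V=12.67; Q1=12.67, Q3=25.33; dissipated=21.333
Op 2: CLOSE 3-4: Q_total=34.33, C_total=6.00, V=5.72; Q3=11.44, Q4=22.89; dissipated=72.338
Op 3: CLOSE 2-3: Q_total=25.44, C_total=3.00, V=8.48; Q2=8.48, Q3=16.96; dissipated=22.841
Op 4: CLOSE 2-1: Q_total=21.15, C_total=2.00, V=10.57; Q2=10.57, Q1=10.57; dissipated=4.379
Op 5: CLOSE 3-4: Q_total=39.85, C_total=6.00, V=6.64; Q3=13.28, Q4=26.57; dissipated=5.076
Final charges: Q1=10.57, Q2=10.57, Q3=13.28, Q4=26.57

Answer: 13.28 μC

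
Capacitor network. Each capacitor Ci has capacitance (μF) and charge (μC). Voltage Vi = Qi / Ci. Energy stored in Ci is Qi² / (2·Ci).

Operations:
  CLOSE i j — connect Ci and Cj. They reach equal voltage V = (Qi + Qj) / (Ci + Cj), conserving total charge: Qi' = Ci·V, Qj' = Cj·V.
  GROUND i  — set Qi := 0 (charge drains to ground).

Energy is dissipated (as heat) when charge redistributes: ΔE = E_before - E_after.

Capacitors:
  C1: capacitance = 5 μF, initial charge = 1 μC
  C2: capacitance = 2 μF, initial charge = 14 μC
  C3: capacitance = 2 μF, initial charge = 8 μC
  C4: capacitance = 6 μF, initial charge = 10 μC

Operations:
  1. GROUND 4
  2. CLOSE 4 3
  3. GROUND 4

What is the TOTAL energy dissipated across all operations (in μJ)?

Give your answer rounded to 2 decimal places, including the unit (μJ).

Answer: 23.33 μJ

Derivation:
Initial: C1(5μF, Q=1μC, V=0.20V), C2(2μF, Q=14μC, V=7.00V), C3(2μF, Q=8μC, V=4.00V), C4(6μF, Q=10μC, V=1.67V)
Op 1: GROUND 4: Q4=0; energy lost=8.333
Op 2: CLOSE 4-3: Q_total=8.00, C_total=8.00, V=1.00; Q4=6.00, Q3=2.00; dissipated=12.000
Op 3: GROUND 4: Q4=0; energy lost=3.000
Total dissipated: 23.333 μJ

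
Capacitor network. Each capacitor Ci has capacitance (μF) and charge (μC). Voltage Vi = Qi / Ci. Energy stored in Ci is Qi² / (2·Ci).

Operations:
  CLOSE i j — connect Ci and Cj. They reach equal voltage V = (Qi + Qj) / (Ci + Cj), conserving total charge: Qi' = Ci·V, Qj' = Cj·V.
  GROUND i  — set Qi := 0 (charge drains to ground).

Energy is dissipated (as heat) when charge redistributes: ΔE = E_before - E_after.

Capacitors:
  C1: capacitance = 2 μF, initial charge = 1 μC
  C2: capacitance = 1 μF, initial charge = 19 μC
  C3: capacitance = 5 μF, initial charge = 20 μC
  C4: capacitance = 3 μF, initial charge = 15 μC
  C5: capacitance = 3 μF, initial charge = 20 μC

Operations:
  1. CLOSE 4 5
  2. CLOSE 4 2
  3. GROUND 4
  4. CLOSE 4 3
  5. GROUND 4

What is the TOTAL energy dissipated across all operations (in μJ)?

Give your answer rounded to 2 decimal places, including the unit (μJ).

Answer: 216.37 μJ

Derivation:
Initial: C1(2μF, Q=1μC, V=0.50V), C2(1μF, Q=19μC, V=19.00V), C3(5μF, Q=20μC, V=4.00V), C4(3μF, Q=15μC, V=5.00V), C5(3μF, Q=20μC, V=6.67V)
Op 1: CLOSE 4-5: Q_total=35.00, C_total=6.00, V=5.83; Q4=17.50, Q5=17.50; dissipated=2.083
Op 2: CLOSE 4-2: Q_total=36.50, C_total=4.00, V=9.12; Q4=27.38, Q2=9.12; dissipated=65.010
Op 3: GROUND 4: Q4=0; energy lost=124.898
Op 4: CLOSE 4-3: Q_total=20.00, C_total=8.00, V=2.50; Q4=7.50, Q3=12.50; dissipated=15.000
Op 5: GROUND 4: Q4=0; energy lost=9.375
Total dissipated: 216.367 μJ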